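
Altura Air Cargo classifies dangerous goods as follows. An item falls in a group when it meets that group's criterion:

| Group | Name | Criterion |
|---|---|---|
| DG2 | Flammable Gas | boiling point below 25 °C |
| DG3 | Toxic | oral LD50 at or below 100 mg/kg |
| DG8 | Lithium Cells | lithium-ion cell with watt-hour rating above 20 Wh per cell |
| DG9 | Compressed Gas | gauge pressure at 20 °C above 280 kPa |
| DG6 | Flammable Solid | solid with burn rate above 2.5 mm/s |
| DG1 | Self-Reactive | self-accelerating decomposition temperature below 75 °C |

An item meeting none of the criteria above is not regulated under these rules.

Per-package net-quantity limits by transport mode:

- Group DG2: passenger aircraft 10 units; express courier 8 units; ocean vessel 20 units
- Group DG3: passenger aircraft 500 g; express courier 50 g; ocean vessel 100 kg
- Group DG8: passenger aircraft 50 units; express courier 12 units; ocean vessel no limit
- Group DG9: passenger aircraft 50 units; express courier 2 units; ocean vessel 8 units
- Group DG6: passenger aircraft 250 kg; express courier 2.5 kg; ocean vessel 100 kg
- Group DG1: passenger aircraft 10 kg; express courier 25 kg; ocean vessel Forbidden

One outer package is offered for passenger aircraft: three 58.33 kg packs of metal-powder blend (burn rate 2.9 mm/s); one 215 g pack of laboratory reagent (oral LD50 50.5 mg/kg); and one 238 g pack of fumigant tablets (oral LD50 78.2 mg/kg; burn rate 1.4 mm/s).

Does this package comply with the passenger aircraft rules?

Burn rate 2.9 mm/s meets the Group DG6 criterion (Flammable Solid), so the metal-powder blend is Group DG6.
Oral LD50 50.5 mg/kg meets the Group DG3 criterion (Toxic), so the laboratory reagent is Group DG3.
With oral LD50 78.2 mg/kg (≤ 100 mg/kg), the fumigant tablets fall in Group DG3.
Group DG3 net quantity: 215 g + 238 g = 453 g.
453 g ≤ 500 g (passenger aircraft limit, Group DG3) — within limit.
Group DG6 quantity: three 58.33 kg packs = 174.99 kg.
174.99 kg is within the passenger aircraft limit of 250 kg for Group DG6.
Every hazard group is within its passenger aircraft limit and no segregation rule is violated.

Yes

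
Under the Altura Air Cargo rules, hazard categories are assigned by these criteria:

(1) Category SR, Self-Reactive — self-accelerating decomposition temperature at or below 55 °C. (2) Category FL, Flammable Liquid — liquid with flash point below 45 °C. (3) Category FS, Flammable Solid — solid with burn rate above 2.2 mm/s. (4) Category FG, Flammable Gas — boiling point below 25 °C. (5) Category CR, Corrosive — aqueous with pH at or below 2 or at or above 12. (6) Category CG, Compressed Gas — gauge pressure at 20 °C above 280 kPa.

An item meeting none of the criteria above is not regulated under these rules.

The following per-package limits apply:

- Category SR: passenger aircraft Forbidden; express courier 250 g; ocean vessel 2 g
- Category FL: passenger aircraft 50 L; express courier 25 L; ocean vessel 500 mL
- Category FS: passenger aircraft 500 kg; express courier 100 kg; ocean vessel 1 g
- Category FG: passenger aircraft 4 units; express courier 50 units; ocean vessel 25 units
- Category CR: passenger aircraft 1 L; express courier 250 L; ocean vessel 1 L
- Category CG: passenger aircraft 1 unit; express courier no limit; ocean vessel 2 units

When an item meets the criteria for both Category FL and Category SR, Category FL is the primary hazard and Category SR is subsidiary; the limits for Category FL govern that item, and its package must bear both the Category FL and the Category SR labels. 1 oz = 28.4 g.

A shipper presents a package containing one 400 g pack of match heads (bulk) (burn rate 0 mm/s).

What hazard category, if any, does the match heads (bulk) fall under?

burn rate 0 mm/s is not above 2.2 mm/s, so Category FS does not apply.
No criterion is met, so the item is not regulated.

Not regulated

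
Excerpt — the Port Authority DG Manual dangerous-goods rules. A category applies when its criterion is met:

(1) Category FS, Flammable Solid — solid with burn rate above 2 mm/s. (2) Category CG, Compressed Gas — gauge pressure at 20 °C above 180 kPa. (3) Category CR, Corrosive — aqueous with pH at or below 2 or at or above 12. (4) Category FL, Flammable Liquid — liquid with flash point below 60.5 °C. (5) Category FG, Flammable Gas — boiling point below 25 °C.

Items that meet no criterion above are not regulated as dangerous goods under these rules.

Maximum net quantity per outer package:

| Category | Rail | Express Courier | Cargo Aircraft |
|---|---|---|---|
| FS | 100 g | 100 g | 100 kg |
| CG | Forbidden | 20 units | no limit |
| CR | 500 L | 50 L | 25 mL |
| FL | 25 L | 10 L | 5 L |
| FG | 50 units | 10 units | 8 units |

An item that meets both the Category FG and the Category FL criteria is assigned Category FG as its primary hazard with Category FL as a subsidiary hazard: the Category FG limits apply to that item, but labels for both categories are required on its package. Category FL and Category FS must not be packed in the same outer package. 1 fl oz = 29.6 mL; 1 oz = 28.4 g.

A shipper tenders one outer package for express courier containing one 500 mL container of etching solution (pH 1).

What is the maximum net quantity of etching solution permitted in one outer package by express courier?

50 L

With pH 1 (≤ 2), the etching solution falls in Category CR.
The express courier limit for Category CR is 50 L.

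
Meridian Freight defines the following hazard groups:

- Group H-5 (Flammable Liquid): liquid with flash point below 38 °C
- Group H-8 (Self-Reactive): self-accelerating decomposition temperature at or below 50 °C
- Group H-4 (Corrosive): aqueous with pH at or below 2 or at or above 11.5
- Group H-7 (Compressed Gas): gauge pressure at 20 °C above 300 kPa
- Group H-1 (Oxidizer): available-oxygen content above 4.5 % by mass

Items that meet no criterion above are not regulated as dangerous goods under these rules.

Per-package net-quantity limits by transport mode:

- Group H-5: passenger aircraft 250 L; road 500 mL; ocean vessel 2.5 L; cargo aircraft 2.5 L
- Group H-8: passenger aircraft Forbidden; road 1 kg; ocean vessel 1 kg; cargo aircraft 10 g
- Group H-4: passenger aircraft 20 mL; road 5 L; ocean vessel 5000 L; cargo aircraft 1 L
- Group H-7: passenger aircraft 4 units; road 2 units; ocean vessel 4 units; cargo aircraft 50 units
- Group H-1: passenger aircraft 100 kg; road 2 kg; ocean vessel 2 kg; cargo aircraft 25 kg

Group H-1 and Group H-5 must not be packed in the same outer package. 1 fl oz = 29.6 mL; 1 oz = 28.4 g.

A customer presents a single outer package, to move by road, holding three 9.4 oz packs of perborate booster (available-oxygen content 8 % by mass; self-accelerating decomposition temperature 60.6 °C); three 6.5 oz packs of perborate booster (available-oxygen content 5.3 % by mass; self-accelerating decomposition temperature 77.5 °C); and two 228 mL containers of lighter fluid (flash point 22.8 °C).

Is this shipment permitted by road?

No

Available-oxygen content 8 % by mass meets the Group H-1 criterion (Oxidizer), so the perborate booster is Group H-1.
With available-oxygen content 5.3 % by mass (> 4.5 % by mass), the perborate booster falls in Group H-1.
With flash point 22.8 °C (< 38 °C), the lighter fluid falls in Group H-5.
Total Group H-1: (three 9.4 oz packs = 800.88 g) + (three 6.5 oz packs = 553.8 g) = 1354.68 g.
That is within the Group H-1 road limit of 2 kg.
Group H-5 quantity: two 228 mL containers = 456 mL.
456 mL ≤ 500 mL (road limit, Group H-5) — within limit.
Group H-1 and Group H-5 may not share an outer package.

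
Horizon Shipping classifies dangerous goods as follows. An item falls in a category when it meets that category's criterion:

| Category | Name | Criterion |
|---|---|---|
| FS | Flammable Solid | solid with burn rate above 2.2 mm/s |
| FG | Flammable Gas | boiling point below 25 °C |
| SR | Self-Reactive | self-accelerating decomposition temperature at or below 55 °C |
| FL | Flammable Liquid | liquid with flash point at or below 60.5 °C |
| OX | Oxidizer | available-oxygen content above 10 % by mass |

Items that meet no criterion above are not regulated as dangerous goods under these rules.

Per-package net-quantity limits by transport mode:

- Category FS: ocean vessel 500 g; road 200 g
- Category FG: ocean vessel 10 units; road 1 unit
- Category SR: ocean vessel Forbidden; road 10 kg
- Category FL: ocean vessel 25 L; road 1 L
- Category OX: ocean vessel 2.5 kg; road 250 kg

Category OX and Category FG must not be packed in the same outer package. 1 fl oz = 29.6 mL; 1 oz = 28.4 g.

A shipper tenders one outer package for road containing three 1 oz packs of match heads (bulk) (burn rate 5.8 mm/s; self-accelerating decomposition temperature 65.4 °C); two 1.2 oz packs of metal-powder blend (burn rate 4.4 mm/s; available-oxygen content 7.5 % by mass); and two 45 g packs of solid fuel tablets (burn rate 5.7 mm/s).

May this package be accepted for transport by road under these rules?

No

With burn rate 5.8 mm/s (> 2.2 mm/s), the match heads (bulk) fall in Category FS.
Burn rate 4.4 mm/s meets the Category FS criterion (Flammable Solid), so the metal-powder blend is Category FS.
Solid fuel tablets: burn rate 5.7 mm/s > 2.2 mm/s → Category FS (Flammable Solid).
Total Category FS: (three 1 oz packs = 85.2 g) + (two 1.2 oz packs = 68.16 g) + (two 45 g packs = 90 g) = 243.36 g.
243.36 g > 200 g (road limit, Category FS) — over the limit.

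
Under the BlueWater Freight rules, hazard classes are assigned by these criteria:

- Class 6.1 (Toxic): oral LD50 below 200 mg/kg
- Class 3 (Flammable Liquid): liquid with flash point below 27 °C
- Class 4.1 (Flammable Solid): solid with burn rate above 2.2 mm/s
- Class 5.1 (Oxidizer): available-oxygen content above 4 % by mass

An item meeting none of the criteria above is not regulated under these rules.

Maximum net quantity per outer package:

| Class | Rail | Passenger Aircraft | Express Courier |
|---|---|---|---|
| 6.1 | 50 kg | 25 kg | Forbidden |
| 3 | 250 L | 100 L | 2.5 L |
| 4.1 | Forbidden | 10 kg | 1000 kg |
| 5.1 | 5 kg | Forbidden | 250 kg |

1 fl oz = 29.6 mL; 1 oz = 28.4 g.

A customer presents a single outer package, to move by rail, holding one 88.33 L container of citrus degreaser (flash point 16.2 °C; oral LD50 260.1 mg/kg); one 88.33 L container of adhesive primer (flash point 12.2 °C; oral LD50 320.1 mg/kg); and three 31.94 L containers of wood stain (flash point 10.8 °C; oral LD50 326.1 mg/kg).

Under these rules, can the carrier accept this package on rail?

No

Flash point 16.2 °C meets the Class 3 criterion (Flammable Liquid), so the citrus degreaser is Class 3.
Adhesive primer: flash point 12.2 °C < 27 °C → Class 3 (Flammable Liquid).
Flash point 10.8 °C meets the Class 3 criterion (Flammable Liquid), so the wood stain is Class 3.
Class 3 net quantity: 88.33 L + 88.33 L + (three 31.94 L containers = 95.82 L) = 272.48 L.
272.48 L > 250 L (rail limit, Class 3) — over the limit.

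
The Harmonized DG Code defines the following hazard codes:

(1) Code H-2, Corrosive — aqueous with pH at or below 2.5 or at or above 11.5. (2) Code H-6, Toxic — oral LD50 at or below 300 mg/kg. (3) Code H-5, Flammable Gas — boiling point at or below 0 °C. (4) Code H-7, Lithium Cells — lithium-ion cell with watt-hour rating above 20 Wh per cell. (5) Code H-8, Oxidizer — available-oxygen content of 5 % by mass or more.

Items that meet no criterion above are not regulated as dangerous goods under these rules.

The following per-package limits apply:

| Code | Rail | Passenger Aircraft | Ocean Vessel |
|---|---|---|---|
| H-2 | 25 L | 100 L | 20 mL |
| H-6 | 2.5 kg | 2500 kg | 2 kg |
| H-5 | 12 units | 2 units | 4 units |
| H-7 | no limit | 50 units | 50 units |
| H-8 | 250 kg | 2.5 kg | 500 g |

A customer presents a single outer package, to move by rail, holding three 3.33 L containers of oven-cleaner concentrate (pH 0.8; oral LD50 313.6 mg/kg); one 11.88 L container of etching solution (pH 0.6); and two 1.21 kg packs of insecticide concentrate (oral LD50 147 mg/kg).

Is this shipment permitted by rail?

Yes

pH 0.8 meets the Code H-2 criterion (Corrosive), so the oven-cleaner concentrate is Code H-2.
With pH 0.6 (≤ 2.5), the etching solution falls in Code H-2.
Insecticide concentrate: oral LD50 147 mg/kg ≤ 300 mg/kg → Code H-6 (Toxic).
Code H-2 net quantity: (three 3.33 L containers = 9.99 L) + 11.88 L = 21.87 L.
21.87 L is within the rail limit of 25 L for Code H-2.
Code H-6 quantity: two 1.21 kg packs = 2.42 kg.
2.42 kg is within the rail limit of 2.5 kg for Code H-6.
Every hazard code is within its rail limit and no segregation rule is violated.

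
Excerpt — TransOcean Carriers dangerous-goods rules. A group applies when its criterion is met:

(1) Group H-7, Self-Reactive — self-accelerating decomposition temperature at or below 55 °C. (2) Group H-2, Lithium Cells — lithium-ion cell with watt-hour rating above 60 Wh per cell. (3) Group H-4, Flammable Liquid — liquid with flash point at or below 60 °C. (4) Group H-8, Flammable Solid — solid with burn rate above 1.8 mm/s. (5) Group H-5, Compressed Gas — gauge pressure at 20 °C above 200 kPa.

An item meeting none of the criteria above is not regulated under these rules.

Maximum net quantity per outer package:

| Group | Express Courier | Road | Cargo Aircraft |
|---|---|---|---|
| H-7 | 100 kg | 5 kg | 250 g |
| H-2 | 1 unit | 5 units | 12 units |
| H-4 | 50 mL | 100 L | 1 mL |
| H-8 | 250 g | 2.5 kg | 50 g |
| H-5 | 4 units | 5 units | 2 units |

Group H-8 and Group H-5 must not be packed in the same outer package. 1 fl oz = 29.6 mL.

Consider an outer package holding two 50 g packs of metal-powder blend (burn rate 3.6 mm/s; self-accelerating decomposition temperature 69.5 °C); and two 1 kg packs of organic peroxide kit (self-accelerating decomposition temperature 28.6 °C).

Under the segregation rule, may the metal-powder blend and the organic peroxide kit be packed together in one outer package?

Burn rate 3.6 mm/s meets the Group H-8 criterion (Flammable Solid), so the metal-powder blend is Group H-8.
With self-accelerating decomposition temperature 28.6 °C (≤ 55 °C), the organic peroxide kit falls in Group H-7.
No segregation rule bars Group H-8 with Group H-7.

Yes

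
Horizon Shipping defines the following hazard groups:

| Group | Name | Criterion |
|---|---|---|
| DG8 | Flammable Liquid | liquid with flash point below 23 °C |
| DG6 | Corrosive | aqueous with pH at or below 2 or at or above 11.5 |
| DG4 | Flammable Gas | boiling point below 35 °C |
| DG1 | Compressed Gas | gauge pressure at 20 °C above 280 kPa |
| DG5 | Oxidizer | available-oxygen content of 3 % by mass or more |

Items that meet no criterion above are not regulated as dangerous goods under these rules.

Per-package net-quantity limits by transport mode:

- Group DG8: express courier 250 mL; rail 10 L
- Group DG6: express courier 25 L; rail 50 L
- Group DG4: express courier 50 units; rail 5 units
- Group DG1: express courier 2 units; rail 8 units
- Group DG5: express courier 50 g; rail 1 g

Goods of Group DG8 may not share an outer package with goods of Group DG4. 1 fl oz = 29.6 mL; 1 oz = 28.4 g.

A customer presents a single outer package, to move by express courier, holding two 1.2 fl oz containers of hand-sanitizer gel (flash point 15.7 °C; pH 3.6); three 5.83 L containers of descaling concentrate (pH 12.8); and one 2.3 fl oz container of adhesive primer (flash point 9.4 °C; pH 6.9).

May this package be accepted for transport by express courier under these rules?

With flash point 15.7 °C (< 23 °C), the hand-sanitizer gel falls in Group DG8.
With pH 12.8 (≥ 11.5), the descaling concentrate falls in Group DG6.
Adhesive primer: flash point 9.4 °C < 23 °C → Group DG8 (Flammable Liquid).
Group DG8 net quantity: (two 1.2 fl oz containers = 71.04 mL) + (one 2.3 fl oz container = 68.08 mL) = 139.12 mL.
139.12 mL ≤ 250 mL (express courier limit, Group DG8) — within limit.
Group DG6 quantity: three 5.83 L containers = 17.49 L.
That is within the Group DG6 express courier limit of 25 L.
The segregation rule (Group DG8 with Group DG4) does not apply to Group DG8 with Group DG6.
Every hazard group is within its express courier limit and no segregation rule is violated.

Yes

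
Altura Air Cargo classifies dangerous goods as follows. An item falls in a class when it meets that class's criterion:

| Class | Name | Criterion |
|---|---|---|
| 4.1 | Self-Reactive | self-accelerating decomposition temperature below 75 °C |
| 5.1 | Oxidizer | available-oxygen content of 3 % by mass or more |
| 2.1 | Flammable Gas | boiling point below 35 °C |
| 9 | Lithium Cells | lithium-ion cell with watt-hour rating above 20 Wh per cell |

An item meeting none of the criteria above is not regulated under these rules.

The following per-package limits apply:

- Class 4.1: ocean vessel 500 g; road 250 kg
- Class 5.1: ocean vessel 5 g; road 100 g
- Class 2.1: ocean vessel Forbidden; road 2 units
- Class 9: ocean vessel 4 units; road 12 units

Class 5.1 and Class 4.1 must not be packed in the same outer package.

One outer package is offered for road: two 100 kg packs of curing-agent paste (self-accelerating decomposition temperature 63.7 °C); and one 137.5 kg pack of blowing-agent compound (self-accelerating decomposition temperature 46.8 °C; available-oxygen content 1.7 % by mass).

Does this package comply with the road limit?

Self-accelerating decomposition temperature 63.7 °C meets the Class 4.1 criterion (Self-Reactive), so the curing-agent paste is Class 4.1.
Blowing-agent compound: self-accelerating decomposition temperature 46.8 °C < 75 °C → Class 4.1 (Self-Reactive).
Total Class 4.1: (two 100 kg packs = 200 kg) + 137.5 kg = 337.5 kg.
That exceeds the Class 4.1 road limit of 250 kg.

No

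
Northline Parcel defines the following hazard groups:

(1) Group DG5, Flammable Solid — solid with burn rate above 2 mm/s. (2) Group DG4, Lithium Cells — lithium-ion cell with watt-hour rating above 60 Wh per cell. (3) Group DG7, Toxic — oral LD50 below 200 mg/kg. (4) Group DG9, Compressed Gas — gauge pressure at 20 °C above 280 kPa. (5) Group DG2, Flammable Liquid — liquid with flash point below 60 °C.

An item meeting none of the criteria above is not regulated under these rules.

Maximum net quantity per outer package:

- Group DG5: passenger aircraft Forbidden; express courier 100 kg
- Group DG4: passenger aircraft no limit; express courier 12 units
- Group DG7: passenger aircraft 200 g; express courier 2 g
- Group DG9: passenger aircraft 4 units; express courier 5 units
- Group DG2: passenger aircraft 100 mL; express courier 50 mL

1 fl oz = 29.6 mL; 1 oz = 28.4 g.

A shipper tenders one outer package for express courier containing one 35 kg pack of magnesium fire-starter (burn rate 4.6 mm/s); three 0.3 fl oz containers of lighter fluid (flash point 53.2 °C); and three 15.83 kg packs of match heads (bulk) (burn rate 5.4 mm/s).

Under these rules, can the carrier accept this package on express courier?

Yes

Burn rate 4.6 mm/s meets the Group DG5 criterion (Flammable Solid), so the magnesium fire-starter is Group DG5.
Flash point 53.2 °C meets the Group DG2 criterion (Flammable Liquid), so the lighter fluid is Group DG2.
Match heads (bulk): burn rate 5.4 mm/s > 2 mm/s → Group DG5 (Flammable Solid).
Total Group DG5: 35 kg + (three 15.83 kg packs = 47.49 kg) = 82.49 kg.
82.49 kg ≤ 100 kg (express courier limit, Group DG5) — within limit.
Group DG2 quantity: three 0.3 fl oz containers = 26.64 mL.
26.64 mL is within the express courier limit of 50 mL for Group DG2.
Every hazard group is within its express courier limit and no segregation rule is violated.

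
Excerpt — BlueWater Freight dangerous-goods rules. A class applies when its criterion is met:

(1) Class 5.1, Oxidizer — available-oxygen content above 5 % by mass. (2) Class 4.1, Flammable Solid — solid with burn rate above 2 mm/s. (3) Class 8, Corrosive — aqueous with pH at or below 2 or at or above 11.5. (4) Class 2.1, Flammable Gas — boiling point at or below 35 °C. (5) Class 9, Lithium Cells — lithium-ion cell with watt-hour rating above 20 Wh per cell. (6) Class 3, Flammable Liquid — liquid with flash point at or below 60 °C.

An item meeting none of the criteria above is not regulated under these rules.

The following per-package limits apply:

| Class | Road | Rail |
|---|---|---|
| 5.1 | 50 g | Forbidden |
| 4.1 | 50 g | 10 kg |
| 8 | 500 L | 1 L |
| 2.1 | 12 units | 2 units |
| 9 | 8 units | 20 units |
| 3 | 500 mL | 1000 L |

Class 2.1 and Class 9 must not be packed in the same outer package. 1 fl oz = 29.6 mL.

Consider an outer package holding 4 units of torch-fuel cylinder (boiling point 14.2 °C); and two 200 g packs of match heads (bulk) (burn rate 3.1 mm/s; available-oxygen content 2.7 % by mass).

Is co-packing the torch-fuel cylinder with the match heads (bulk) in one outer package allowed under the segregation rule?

Yes

Boiling point 14.2 °C meets the Class 2.1 criterion (Flammable Gas), so the torch-fuel cylinder is Class 2.1.
Burn rate 3.1 mm/s meets the Class 4.1 criterion (Flammable Solid), so the match heads (bulk) are Class 4.1.
No segregation rule bars Class 2.1 with Class 4.1.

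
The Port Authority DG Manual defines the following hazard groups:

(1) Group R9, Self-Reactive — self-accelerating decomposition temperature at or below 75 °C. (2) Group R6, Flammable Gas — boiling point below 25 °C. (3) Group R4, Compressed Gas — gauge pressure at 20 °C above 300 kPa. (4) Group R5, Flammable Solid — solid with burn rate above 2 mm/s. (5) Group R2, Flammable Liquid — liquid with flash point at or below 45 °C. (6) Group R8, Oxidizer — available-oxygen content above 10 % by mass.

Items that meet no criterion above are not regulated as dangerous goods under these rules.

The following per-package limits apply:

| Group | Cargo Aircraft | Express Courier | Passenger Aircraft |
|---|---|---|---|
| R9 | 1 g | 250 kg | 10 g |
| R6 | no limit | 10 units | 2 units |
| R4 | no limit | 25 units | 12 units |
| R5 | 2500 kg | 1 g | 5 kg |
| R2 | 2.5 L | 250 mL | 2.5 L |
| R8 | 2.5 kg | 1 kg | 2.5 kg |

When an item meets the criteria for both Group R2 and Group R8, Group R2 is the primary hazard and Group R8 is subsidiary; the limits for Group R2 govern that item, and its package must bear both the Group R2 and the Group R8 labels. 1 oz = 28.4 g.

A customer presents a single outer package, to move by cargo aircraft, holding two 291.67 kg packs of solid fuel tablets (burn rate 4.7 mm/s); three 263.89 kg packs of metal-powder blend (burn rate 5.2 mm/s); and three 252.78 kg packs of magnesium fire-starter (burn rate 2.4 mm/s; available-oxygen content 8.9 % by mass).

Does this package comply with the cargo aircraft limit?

The solid fuel tablets have burn rate 4.7 mm/s, which is > 2 mm/s, so they are Group R5 (Flammable Solid).
The metal-powder blend has burn rate 5.2 mm/s, which is > 2 mm/s, so it is Group R5 (Flammable Solid).
With burn rate 2.4 mm/s (> 2 mm/s), the magnesium fire-starter falls in Group R5.
Total Group R5: (two 291.67 kg packs = 583.34 kg) + (three 263.89 kg packs = 791.67 kg) + (three 252.78 kg packs = 758.34 kg) = 2133.35 kg.
That is within the Group R5 cargo aircraft limit of 2500 kg.

Yes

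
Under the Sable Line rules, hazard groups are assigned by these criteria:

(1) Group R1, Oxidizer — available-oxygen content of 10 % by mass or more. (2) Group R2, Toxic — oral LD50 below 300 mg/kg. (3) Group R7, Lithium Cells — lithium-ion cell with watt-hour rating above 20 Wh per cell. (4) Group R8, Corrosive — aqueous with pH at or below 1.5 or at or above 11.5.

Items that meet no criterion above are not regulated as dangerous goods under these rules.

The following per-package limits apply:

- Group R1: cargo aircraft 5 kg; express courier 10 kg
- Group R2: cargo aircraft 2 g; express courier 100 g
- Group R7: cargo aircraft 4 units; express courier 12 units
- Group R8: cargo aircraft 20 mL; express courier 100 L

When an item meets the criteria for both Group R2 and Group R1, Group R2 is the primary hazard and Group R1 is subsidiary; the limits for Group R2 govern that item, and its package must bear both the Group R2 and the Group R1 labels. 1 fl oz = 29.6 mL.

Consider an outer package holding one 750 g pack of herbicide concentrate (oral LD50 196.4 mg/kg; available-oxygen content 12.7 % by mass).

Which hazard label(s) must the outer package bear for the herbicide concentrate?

Group R1 and R2

Oral LD50 196.4 mg/kg meets the Group R2 criterion (Toxic), so the herbicide concentrate is Group R2.
With available-oxygen content 12.7 % by mass (≥ 10 % by mass), the herbicide concentrate falls in Group R1.
By the precedence rule Group R2 is primary and Group R1 is subsidiary, and that rule requires both labels on the package.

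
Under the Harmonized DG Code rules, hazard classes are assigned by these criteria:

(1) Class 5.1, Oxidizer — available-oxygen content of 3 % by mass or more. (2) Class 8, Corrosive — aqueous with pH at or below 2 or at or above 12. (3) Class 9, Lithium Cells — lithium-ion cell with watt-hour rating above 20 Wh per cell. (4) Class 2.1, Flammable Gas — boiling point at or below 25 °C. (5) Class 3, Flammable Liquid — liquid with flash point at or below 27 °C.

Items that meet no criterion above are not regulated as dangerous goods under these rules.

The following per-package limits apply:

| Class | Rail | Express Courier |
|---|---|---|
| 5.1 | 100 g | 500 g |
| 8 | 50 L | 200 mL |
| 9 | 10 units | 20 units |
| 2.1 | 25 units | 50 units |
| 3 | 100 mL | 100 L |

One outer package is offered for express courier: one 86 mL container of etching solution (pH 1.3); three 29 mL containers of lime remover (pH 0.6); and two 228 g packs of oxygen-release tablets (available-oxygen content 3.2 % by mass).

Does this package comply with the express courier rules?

Yes

The etching solution has pH 1.3, which is ≤ 2, so it is Class 8 (Corrosive).
With pH 0.6 (≤ 2), the lime remover falls in Class 8.
Available-oxygen content 3.2 % by mass meets the Class 5.1 criterion (Oxidizer), so the oxygen-release tablets are Class 5.1.
Class 8 net quantity: 86 mL + (three 29 mL containers = 87 mL) = 173 mL.
That is within the Class 8 express courier limit of 200 mL.
Class 5.1 quantity: two 228 g packs = 456 g.
456 g is within the express courier limit of 500 g for Class 5.1.
Every hazard class is within its express courier limit and no segregation rule is violated.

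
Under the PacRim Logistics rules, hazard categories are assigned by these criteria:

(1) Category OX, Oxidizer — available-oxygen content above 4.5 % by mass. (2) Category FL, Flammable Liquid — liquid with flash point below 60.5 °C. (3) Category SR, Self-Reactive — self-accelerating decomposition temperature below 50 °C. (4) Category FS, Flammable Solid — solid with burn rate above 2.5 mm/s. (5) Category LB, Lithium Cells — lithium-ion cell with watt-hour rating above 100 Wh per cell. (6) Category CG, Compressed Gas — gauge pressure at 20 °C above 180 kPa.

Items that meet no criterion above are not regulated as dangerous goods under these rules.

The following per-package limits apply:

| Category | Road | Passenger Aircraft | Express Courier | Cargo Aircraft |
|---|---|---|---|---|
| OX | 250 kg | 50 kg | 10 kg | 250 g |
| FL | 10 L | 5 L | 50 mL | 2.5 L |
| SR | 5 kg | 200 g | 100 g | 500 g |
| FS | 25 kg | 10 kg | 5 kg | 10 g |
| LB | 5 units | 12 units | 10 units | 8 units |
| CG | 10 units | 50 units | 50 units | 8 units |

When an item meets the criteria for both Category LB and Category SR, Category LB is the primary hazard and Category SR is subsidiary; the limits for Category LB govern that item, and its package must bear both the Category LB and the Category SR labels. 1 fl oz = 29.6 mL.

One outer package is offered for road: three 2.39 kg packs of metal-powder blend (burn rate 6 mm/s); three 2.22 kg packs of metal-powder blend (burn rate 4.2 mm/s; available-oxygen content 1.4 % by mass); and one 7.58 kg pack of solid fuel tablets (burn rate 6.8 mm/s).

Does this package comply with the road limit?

Yes

The metal-powder blend has burn rate 6 mm/s, which is > 2.5 mm/s, so it is Category FS (Flammable Solid).
With burn rate 4.2 mm/s (> 2.5 mm/s), the metal-powder blend falls in Category FS.
Solid fuel tablets: burn rate 6.8 mm/s > 2.5 mm/s → Category FS (Flammable Solid).
Category FS net quantity: (three 2.39 kg packs = 7.17 kg) + (three 2.22 kg packs = 6.66 kg) + 7.58 kg = 21.41 kg.
21.41 kg is within the road limit of 25 kg for Category FS.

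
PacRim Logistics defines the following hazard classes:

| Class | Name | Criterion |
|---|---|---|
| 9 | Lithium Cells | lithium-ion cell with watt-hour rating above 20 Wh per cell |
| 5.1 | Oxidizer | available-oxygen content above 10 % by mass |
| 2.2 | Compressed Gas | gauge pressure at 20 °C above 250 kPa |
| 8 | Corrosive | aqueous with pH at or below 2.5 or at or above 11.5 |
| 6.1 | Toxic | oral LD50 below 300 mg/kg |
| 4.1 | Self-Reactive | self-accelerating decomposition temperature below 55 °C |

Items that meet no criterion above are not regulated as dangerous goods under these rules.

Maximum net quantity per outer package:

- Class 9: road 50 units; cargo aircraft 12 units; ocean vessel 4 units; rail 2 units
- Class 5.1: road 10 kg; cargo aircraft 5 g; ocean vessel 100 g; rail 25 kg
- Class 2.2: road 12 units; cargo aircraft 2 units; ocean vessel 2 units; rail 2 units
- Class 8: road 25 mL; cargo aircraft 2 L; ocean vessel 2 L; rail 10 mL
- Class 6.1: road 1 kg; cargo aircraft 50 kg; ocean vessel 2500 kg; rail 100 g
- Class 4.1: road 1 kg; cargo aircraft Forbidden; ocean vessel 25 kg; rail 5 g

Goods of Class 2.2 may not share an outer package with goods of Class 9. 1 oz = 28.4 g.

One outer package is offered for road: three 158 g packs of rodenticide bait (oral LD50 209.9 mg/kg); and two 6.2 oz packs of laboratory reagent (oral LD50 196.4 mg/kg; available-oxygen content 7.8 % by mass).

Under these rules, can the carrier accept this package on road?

Yes

With oral LD50 209.9 mg/kg (< 300 mg/kg), the rodenticide bait falls in Class 6.1.
Oral LD50 196.4 mg/kg meets the Class 6.1 criterion (Toxic), so the laboratory reagent is Class 6.1.
Total Class 6.1: (three 158 g packs = 474 g) + (two 6.2 oz packs = 352.16 g) = 826.16 g.
826.16 g is within the road limit of 1 kg for Class 6.1.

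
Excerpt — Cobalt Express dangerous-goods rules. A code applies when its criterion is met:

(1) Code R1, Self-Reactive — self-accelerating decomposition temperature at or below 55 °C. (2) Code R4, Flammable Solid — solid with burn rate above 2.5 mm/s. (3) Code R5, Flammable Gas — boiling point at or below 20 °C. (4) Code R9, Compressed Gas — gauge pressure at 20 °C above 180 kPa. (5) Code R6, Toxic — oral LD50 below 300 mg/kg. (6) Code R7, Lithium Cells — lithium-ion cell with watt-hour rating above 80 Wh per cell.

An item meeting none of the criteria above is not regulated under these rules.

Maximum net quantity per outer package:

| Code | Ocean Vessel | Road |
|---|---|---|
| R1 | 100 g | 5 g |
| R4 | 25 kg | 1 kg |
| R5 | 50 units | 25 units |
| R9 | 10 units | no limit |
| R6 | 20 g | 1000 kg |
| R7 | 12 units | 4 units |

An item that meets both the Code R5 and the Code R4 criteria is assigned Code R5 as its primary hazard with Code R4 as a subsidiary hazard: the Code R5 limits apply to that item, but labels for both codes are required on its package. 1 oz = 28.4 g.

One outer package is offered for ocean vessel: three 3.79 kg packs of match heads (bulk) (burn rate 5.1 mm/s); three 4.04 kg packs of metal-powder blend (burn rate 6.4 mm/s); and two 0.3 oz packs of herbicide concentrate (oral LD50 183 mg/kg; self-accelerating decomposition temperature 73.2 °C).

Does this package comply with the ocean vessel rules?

Yes

Burn rate 5.1 mm/s meets the Code R4 criterion (Flammable Solid), so the match heads (bulk) are Code R4.
The metal-powder blend has burn rate 6.4 mm/s, which is > 2.5 mm/s, so it is Code R4 (Flammable Solid).
Oral LD50 183 mg/kg meets the Code R6 criterion (Toxic), so the herbicide concentrate is Code R6.
Code R6 quantity: two 0.3 oz packs = 17.04 g.
17.04 g ≤ 20 g (ocean vessel limit, Code R6) — within limit.
Code R4 net quantity: (three 3.79 kg packs = 11.37 kg) + (three 4.04 kg packs = 12.12 kg) = 23.49 kg.
23.49 kg is within the ocean vessel limit of 25 kg for Code R4.
Every hazard code is within its ocean vessel limit and no segregation rule is violated.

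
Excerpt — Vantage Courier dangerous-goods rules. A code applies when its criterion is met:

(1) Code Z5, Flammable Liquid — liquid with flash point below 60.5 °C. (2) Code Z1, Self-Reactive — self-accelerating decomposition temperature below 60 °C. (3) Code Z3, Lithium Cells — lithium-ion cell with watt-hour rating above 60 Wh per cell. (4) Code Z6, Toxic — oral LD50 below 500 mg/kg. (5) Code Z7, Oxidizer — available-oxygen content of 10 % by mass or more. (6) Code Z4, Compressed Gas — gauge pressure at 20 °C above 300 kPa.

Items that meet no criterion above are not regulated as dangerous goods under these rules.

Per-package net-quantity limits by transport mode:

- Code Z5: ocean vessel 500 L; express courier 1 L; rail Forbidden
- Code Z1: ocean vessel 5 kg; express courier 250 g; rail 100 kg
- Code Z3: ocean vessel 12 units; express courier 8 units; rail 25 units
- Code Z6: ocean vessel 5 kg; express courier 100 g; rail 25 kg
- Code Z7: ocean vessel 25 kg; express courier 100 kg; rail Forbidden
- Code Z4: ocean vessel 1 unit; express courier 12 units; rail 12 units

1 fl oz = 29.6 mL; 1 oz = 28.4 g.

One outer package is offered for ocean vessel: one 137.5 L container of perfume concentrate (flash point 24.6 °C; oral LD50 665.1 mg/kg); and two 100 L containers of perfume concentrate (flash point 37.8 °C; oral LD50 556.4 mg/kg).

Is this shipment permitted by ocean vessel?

With flash point 24.6 °C (< 60.5 °C), the perfume concentrate falls in Code Z5.
The perfume concentrate has flash point 37.8 °C, which is < 60.5 °C, so it is Code Z5 (Flammable Liquid).
Total Code Z5: 137.5 L + (two 100 L containers = 200 L) = 337.5 L.
That is within the Code Z5 ocean vessel limit of 500 L.

Yes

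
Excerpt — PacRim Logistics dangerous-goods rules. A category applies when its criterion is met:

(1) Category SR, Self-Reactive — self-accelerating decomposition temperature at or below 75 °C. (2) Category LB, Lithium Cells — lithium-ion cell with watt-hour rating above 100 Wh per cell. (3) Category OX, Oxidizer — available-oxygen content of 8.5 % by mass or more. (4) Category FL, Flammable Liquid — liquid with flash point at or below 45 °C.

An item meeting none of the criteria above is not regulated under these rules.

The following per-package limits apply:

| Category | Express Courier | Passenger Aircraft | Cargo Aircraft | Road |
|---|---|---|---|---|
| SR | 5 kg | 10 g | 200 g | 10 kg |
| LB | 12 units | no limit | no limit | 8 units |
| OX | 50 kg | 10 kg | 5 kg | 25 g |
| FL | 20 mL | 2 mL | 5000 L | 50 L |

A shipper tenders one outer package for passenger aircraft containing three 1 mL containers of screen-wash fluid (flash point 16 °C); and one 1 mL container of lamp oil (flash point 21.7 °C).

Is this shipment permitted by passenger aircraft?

The screen-wash fluid has flash point 16 °C, which is ≤ 45 °C, so it is Category FL (Flammable Liquid).
With flash point 21.7 °C (≤ 45 °C), the lamp oil falls in Category FL.
Total Category FL: (three 1 mL containers = 3 mL) + 1 mL = 4 mL.
4 mL > 2 mL (passenger aircraft limit, Category FL) — over the limit.

No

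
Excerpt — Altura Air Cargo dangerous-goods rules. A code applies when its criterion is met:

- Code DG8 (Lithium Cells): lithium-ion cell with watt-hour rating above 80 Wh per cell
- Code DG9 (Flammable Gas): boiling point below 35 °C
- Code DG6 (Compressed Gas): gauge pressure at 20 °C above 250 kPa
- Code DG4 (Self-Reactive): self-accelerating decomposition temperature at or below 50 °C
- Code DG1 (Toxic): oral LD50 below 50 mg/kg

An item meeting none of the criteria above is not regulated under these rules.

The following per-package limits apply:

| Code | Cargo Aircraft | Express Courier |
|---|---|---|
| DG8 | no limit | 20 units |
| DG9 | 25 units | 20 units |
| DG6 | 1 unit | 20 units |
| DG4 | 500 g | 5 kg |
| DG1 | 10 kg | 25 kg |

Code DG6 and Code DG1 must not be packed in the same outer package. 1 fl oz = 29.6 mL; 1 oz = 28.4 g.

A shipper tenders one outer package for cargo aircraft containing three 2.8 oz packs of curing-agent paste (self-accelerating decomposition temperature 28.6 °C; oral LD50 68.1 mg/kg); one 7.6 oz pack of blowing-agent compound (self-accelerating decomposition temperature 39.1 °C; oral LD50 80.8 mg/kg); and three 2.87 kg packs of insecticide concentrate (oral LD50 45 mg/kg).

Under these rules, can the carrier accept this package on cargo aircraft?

The curing-agent paste has self-accelerating decomposition temperature 28.6 °C, which is ≤ 50 °C, so it is Code DG4 (Self-Reactive).
Self-accelerating decomposition temperature 39.1 °C meets the Code DG4 criterion (Self-Reactive), so the blowing-agent compound is Code DG4.
Insecticide concentrate: oral LD50 45 mg/kg < 50 mg/kg → Code DG1 (Toxic).
Total Code DG4: (three 2.8 oz packs = 238.56 g) + (one 7.6 oz pack = 215.84 g) = 454.4 g.
That is within the Code DG4 cargo aircraft limit of 500 g.
Code DG1 quantity: three 2.87 kg packs = 8.61 kg.
8.61 kg is within the cargo aircraft limit of 10 kg for Code DG1.
The segregation rule (Code DG6 with Code DG1) does not apply to Code DG4 with Code DG1.
Every hazard code is within its cargo aircraft limit and no segregation rule is violated.

Yes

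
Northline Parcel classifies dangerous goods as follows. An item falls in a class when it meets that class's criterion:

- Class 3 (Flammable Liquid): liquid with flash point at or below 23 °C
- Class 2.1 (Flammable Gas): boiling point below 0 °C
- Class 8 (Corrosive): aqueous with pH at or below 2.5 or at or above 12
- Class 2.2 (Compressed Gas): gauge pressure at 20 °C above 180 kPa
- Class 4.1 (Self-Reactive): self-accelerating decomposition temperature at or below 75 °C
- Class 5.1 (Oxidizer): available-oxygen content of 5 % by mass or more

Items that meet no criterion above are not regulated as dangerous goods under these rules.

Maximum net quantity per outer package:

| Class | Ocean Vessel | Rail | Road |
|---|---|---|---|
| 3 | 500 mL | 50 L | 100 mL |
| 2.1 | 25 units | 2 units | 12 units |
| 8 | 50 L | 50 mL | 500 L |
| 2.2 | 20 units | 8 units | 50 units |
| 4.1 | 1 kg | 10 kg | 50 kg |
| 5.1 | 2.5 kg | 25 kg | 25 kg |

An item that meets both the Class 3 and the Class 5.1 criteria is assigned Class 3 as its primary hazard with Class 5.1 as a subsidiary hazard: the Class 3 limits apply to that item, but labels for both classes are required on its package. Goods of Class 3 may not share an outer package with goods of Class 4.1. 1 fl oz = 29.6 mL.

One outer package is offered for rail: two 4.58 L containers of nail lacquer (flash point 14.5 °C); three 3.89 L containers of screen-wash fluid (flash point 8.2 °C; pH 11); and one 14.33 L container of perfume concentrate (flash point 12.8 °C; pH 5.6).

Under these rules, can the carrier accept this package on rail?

With flash point 14.5 °C (≤ 23 °C), the nail lacquer falls in Class 3.
Screen-wash fluid: flash point 8.2 °C ≤ 23 °C → Class 3 (Flammable Liquid).
Flash point 12.8 °C meets the Class 3 criterion (Flammable Liquid), so the perfume concentrate is Class 3.
Total Class 3: (two 4.58 L containers = 9.16 L) + (three 3.89 L containers = 11.67 L) + 14.33 L = 35.16 L.
35.16 L is within the rail limit of 50 L for Class 3.

Yes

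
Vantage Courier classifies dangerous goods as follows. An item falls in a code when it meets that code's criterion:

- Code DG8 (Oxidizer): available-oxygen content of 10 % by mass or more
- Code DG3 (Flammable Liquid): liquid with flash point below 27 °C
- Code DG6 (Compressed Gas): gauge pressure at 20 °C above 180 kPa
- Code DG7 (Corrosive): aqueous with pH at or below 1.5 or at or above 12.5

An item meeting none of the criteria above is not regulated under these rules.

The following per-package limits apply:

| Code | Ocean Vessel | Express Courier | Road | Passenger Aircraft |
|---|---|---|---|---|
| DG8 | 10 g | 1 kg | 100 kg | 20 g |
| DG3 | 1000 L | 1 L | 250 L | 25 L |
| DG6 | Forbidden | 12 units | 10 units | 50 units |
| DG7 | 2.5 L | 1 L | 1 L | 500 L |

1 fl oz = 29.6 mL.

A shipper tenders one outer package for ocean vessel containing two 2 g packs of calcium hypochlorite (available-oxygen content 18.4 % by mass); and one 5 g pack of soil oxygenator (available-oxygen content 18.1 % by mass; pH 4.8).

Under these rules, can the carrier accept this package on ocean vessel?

Calcium hypochlorite: available-oxygen content 18.4 % by mass ≥ 10 % by mass → Code DG8 (Oxidizer).
With available-oxygen content 18.1 % by mass (≥ 10 % by mass), the soil oxygenator falls in Code DG8.
Total Code DG8: (two 2 g packs = 4 g) + 5 g = 9 g.
That is within the Code DG8 ocean vessel limit of 10 g.

Yes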